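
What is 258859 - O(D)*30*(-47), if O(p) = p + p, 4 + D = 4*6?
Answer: 315259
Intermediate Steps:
D = 20 (D = -4 + 4*6 = -4 + 24 = 20)
O(p) = 2*p
258859 - O(D)*30*(-47) = 258859 - (2*20)*30*(-47) = 258859 - 40*30*(-47) = 258859 - 1200*(-47) = 258859 - 1*(-56400) = 258859 + 56400 = 315259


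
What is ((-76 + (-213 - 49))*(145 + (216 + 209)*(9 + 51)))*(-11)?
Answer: 95348110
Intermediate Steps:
((-76 + (-213 - 49))*(145 + (216 + 209)*(9 + 51)))*(-11) = ((-76 - 262)*(145 + 425*60))*(-11) = -338*(145 + 25500)*(-11) = -338*25645*(-11) = -8668010*(-11) = 95348110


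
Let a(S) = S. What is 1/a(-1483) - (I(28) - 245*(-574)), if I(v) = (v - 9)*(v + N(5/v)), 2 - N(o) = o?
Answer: -5863047943/41524 ≈ -1.4120e+5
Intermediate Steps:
N(o) = 2 - o
I(v) = (-9 + v)*(2 + v - 5/v) (I(v) = (v - 9)*(v + (2 - 5/v)) = (-9 + v)*(v + (2 - 5/v)) = (-9 + v)*(2 + v - 5/v))
1/a(-1483) - (I(28) - 245*(-574)) = 1/(-1483) - ((-23 + 28**2 - 7*28 + 45/28) - 245*(-574)) = -1/1483 - ((-23 + 784 - 196 + 45*(1/28)) + 140630) = -1/1483 - ((-23 + 784 - 196 + 45/28) + 140630) = -1/1483 - (15865/28 + 140630) = -1/1483 - 1*3953505/28 = -1/1483 - 3953505/28 = -5863047943/41524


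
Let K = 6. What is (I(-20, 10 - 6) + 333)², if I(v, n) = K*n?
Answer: 127449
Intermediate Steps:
I(v, n) = 6*n
(I(-20, 10 - 6) + 333)² = (6*(10 - 6) + 333)² = (6*4 + 333)² = (24 + 333)² = 357² = 127449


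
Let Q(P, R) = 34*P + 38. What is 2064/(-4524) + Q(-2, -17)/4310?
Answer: -75263/162487 ≈ -0.46319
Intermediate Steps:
Q(P, R) = 38 + 34*P
2064/(-4524) + Q(-2, -17)/4310 = 2064/(-4524) + (38 + 34*(-2))/4310 = 2064*(-1/4524) + (38 - 68)*(1/4310) = -172/377 - 30*1/4310 = -172/377 - 3/431 = -75263/162487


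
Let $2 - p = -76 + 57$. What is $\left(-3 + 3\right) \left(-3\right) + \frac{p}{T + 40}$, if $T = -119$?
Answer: $- \frac{21}{79} \approx -0.26582$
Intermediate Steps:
$p = 21$ ($p = 2 - \left(-76 + 57\right) = 2 - -19 = 2 + 19 = 21$)
$\left(-3 + 3\right) \left(-3\right) + \frac{p}{T + 40} = \left(-3 + 3\right) \left(-3\right) + \frac{21}{-119 + 40} = 0 \left(-3\right) + \frac{21}{-79} = 0 + 21 \left(- \frac{1}{79}\right) = 0 - \frac{21}{79} = - \frac{21}{79}$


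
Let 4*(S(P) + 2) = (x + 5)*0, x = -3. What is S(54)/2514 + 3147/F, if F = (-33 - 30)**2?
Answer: 439090/554337 ≈ 0.79210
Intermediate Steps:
F = 3969 (F = (-63)**2 = 3969)
S(P) = -2 (S(P) = -2 + ((-3 + 5)*0)/4 = -2 + (2*0)/4 = -2 + (1/4)*0 = -2 + 0 = -2)
S(54)/2514 + 3147/F = -2/2514 + 3147/3969 = -2*1/2514 + 3147*(1/3969) = -1/1257 + 1049/1323 = 439090/554337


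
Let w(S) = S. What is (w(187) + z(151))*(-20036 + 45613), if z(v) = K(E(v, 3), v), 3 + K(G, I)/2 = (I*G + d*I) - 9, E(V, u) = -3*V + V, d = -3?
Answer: -2351728419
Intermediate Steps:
E(V, u) = -2*V
K(G, I) = -24 - 6*I + 2*G*I (K(G, I) = -6 + 2*((I*G - 3*I) - 9) = -6 + 2*((G*I - 3*I) - 9) = -6 + 2*((-3*I + G*I) - 9) = -6 + 2*(-9 - 3*I + G*I) = -6 + (-18 - 6*I + 2*G*I) = -24 - 6*I + 2*G*I)
z(v) = -24 - 6*v - 4*v² (z(v) = -24 - 6*v + 2*(-2*v)*v = -24 - 6*v - 4*v²)
(w(187) + z(151))*(-20036 + 45613) = (187 + (-24 - 6*151 - 4*151²))*(-20036 + 45613) = (187 + (-24 - 906 - 4*22801))*25577 = (187 + (-24 - 906 - 91204))*25577 = (187 - 92134)*25577 = -91947*25577 = -2351728419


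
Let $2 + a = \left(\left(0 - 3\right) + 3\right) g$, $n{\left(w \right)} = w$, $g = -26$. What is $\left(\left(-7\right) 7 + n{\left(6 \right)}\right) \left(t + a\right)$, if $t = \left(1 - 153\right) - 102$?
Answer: $11008$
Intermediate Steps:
$t = -254$ ($t = -152 - 102 = -254$)
$a = -2$ ($a = -2 + \left(\left(0 - 3\right) + 3\right) \left(-26\right) = -2 + \left(-3 + 3\right) \left(-26\right) = -2 + 0 \left(-26\right) = -2 + 0 = -2$)
$\left(\left(-7\right) 7 + n{\left(6 \right)}\right) \left(t + a\right) = \left(\left(-7\right) 7 + 6\right) \left(-254 - 2\right) = \left(-49 + 6\right) \left(-256\right) = \left(-43\right) \left(-256\right) = 11008$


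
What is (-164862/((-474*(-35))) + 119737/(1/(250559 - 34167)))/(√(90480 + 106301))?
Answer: 71641506392083*√196781/544099465 ≈ 5.8409e+7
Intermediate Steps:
(-164862/((-474*(-35))) + 119737/(1/(250559 - 34167)))/(√(90480 + 106301)) = (-164862/16590 + 119737/(1/216392))/(√196781) = (-164862*1/16590 + 119737/(1/216392))*(√196781/196781) = (-27477/2765 + 119737*216392)*(√196781/196781) = (-27477/2765 + 25910128904)*(√196781/196781) = 71641506392083*(√196781/196781)/2765 = 71641506392083*√196781/544099465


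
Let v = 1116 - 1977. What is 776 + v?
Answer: -85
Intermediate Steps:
v = -861
776 + v = 776 - 861 = -85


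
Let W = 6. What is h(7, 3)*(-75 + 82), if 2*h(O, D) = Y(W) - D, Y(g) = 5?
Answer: 7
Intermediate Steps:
h(O, D) = 5/2 - D/2 (h(O, D) = (5 - D)/2 = 5/2 - D/2)
h(7, 3)*(-75 + 82) = (5/2 - 1/2*3)*(-75 + 82) = (5/2 - 3/2)*7 = 1*7 = 7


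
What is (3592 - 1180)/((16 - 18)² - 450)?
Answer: -1206/223 ≈ -5.4081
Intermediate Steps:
(3592 - 1180)/((16 - 18)² - 450) = 2412/((-2)² - 450) = 2412/(4 - 450) = 2412/(-446) = 2412*(-1/446) = -1206/223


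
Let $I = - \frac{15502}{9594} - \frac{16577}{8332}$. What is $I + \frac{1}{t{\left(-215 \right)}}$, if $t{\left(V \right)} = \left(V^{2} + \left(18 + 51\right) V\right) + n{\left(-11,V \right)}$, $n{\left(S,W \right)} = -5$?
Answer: $- \frac{4522576224781}{1254414636540} \approx -3.6053$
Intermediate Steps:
$t{\left(V \right)} = -5 + V^{2} + 69 V$ ($t{\left(V \right)} = \left(V^{2} + \left(18 + 51\right) V\right) - 5 = \left(V^{2} + 69 V\right) - 5 = -5 + V^{2} + 69 V$)
$I = - \frac{144101201}{39968604}$ ($I = \left(-15502\right) \frac{1}{9594} - \frac{16577}{8332} = - \frac{7751}{4797} - \frac{16577}{8332} = - \frac{144101201}{39968604} \approx -3.6054$)
$I + \frac{1}{t{\left(-215 \right)}} = - \frac{144101201}{39968604} + \frac{1}{-5 + \left(-215\right)^{2} + 69 \left(-215\right)} = - \frac{144101201}{39968604} + \frac{1}{-5 + 46225 - 14835} = - \frac{144101201}{39968604} + \frac{1}{31385} = - \frac{4522576224781}{1254414636540}$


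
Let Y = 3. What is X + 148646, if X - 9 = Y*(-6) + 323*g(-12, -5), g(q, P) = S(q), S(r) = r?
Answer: 144761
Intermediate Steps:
g(q, P) = q
X = -3885 (X = 9 + (3*(-6) + 323*(-12)) = 9 + (-18 - 3876) = 9 - 3894 = -3885)
X + 148646 = -3885 + 148646 = 144761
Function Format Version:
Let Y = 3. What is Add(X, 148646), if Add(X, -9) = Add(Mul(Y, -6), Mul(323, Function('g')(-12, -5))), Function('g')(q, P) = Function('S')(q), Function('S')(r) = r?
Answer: 144761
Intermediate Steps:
Function('g')(q, P) = q
X = -3885 (X = Add(9, Add(Mul(3, -6), Mul(323, -12))) = Add(9, Add(-18, -3876)) = Add(9, -3894) = -3885)
Add(X, 148646) = Add(-3885, 148646) = 144761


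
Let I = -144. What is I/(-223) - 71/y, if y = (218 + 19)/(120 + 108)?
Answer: -1191932/17617 ≈ -67.658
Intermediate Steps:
y = 79/76 (y = 237/228 = 237*(1/228) = 79/76 ≈ 1.0395)
I/(-223) - 71/y = -144/(-223) - 71/79/76 = -144*(-1/223) - 71*76/79 = 144/223 - 5396/79 = -1191932/17617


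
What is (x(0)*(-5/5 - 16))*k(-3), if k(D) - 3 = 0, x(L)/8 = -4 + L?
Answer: 1632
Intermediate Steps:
x(L) = -32 + 8*L (x(L) = 8*(-4 + L) = -32 + 8*L)
k(D) = 3 (k(D) = 3 + 0 = 3)
(x(0)*(-5/5 - 16))*k(-3) = ((-32 + 8*0)*(-5/5 - 16))*3 = ((-32 + 0)*(-5*1/5 - 16))*3 = -32*(-1 - 16)*3 = -32*(-17)*3 = 544*3 = 1632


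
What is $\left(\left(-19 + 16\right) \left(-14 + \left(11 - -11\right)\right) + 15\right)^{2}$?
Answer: $81$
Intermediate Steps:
$\left(\left(-19 + 16\right) \left(-14 + \left(11 - -11\right)\right) + 15\right)^{2} = \left(- 3 \left(-14 + \left(11 + 11\right)\right) + 15\right)^{2} = \left(- 3 \left(-14 + 22\right) + 15\right)^{2} = \left(\left(-3\right) 8 + 15\right)^{2} = \left(-24 + 15\right)^{2} = \left(-9\right)^{2} = 81$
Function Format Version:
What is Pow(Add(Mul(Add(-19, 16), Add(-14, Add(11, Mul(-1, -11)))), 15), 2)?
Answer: 81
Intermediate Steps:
Pow(Add(Mul(Add(-19, 16), Add(-14, Add(11, Mul(-1, -11)))), 15), 2) = Pow(Add(Mul(-3, Add(-14, Add(11, 11))), 15), 2) = Pow(Add(Mul(-3, Add(-14, 22)), 15), 2) = Pow(Add(Mul(-3, 8), 15), 2) = Pow(Add(-24, 15), 2) = Pow(-9, 2) = 81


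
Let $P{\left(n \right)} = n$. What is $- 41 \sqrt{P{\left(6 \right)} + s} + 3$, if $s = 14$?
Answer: $3 - 82 \sqrt{5} \approx -180.36$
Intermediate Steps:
$- 41 \sqrt{P{\left(6 \right)} + s} + 3 = - 41 \sqrt{6 + 14} + 3 = - 41 \sqrt{20} + 3 = - 41 \cdot 2 \sqrt{5} + 3 = - 82 \sqrt{5} + 3 = 3 - 82 \sqrt{5}$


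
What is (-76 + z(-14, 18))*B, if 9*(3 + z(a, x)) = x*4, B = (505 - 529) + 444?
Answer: -29820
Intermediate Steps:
B = 420 (B = -24 + 444 = 420)
z(a, x) = -3 + 4*x/9 (z(a, x) = -3 + (x*4)/9 = -3 + (4*x)/9 = -3 + 4*x/9)
(-76 + z(-14, 18))*B = (-76 + (-3 + (4/9)*18))*420 = (-76 + (-3 + 8))*420 = (-76 + 5)*420 = -71*420 = -29820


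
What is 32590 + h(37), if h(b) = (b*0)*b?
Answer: 32590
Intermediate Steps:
h(b) = 0 (h(b) = 0*b = 0)
32590 + h(37) = 32590 + 0 = 32590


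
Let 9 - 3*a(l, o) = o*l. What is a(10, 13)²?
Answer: 14641/9 ≈ 1626.8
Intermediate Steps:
a(l, o) = 3 - l*o/3 (a(l, o) = 3 - o*l/3 = 3 - l*o/3)
a(10, 13)² = (3 - ⅓*10*13)² = (3 - 130/3)² = (-121/3)² = 14641/9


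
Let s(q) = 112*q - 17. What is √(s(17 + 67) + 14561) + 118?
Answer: 118 + 4*√1497 ≈ 272.76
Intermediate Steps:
s(q) = -17 + 112*q
√(s(17 + 67) + 14561) + 118 = √((-17 + 112*(17 + 67)) + 14561) + 118 = √((-17 + 112*84) + 14561) + 118 = √((-17 + 9408) + 14561) + 118 = √(9391 + 14561) + 118 = √23952 + 118 = 4*√1497 + 118 = 118 + 4*√1497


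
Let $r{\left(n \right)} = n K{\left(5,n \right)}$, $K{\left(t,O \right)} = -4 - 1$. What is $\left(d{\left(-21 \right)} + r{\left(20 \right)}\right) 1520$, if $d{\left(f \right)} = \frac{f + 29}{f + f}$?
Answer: $- \frac{3198080}{21} \approx -1.5229 \cdot 10^{5}$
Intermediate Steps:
$K{\left(t,O \right)} = -5$ ($K{\left(t,O \right)} = -4 - 1 = -5$)
$r{\left(n \right)} = - 5 n$ ($r{\left(n \right)} = n \left(-5\right) = - 5 n$)
$d{\left(f \right)} = \frac{29 + f}{2 f}$
$\left(d{\left(-21 \right)} + r{\left(20 \right)}\right) 1520 = \left(\frac{29 - 21}{2 \left(-21\right)} - 100\right) 1520 = \left(\frac{1}{2} \left(- \frac{1}{21}\right) 8 - 100\right) 1520 = \left(- \frac{4}{21} - 100\right) 1520 = \left(- \frac{2104}{21}\right) 1520 = - \frac{3198080}{21}$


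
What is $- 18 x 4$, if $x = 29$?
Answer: $-2088$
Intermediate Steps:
$- 18 x 4 = \left(-18\right) 29 \cdot 4 = \left(-522\right) 4 = -2088$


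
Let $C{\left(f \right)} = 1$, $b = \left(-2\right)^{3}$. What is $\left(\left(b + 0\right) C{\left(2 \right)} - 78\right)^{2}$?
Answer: $7396$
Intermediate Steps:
$b = -8$
$\left(\left(b + 0\right) C{\left(2 \right)} - 78\right)^{2} = \left(\left(-8 + 0\right) 1 - 78\right)^{2} = \left(\left(-8\right) 1 - 78\right)^{2} = \left(-8 - 78\right)^{2} = \left(-86\right)^{2} = 7396$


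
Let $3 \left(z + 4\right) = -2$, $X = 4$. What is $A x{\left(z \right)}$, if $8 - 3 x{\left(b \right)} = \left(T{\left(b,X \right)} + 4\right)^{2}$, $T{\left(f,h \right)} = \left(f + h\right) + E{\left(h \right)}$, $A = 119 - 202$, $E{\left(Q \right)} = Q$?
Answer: $\frac{34196}{27} \approx 1266.5$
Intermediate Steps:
$A = -83$ ($A = 119 - 202 = -83$)
$T{\left(f,h \right)} = f + 2 h$ ($T{\left(f,h \right)} = \left(f + h\right) + h = f + 2 h$)
$z = - \frac{14}{3}$ ($z = -4 + \frac{1}{3} \left(-2\right) = -4 - \frac{2}{3} = - \frac{14}{3} \approx -4.6667$)
$x{\left(b \right)} = \frac{8}{3} - \frac{\left(12 + b\right)^{2}}{3}$ ($x{\left(b \right)} = \frac{8}{3} - \frac{\left(\left(b + 2 \cdot 4\right) + 4\right)^{2}}{3} = \frac{8}{3} - \frac{\left(\left(b + 8\right) + 4\right)^{2}}{3} = \frac{8}{3} - \frac{\left(\left(8 + b\right) + 4\right)^{2}}{3} = \frac{8}{3} - \frac{\left(12 + b\right)^{2}}{3}$)
$A x{\left(z \right)} = - 83 \left(\frac{8}{3} - \frac{\left(12 - \frac{14}{3}\right)^{2}}{3}\right) = - 83 \left(\frac{8}{3} - \frac{\left(\frac{22}{3}\right)^{2}}{3}\right) = - 83 \left(\frac{8}{3} - \frac{484}{27}\right) = \left(-83\right) \left(- \frac{412}{27}\right) = \frac{34196}{27}$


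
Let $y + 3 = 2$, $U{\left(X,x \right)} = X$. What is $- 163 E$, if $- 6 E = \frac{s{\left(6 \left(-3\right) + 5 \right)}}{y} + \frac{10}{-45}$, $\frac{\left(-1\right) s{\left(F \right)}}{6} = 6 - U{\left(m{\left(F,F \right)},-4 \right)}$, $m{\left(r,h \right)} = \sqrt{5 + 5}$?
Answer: $\frac{26243}{27} - 163 \sqrt{10} \approx 456.51$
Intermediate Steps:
$m{\left(r,h \right)} = \sqrt{10}$
$s{\left(F \right)} = -36 + 6 \sqrt{10}$ ($s{\left(F \right)} = - 6 \left(6 - \sqrt{10}\right) = -36 + 6 \sqrt{10}$)
$y = -1$ ($y = -3 + 2 = -1$)
$E = - \frac{161}{27} + \sqrt{10}$ ($E = - \frac{\frac{-36 + 6 \sqrt{10}}{-1} + \frac{10}{-45}}{6} = - \frac{\left(-36 + 6 \sqrt{10}\right) \left(-1\right) + 10 \left(- \frac{1}{45}\right)}{6} = - \frac{\left(36 - 6 \sqrt{10}\right) - \frac{2}{9}}{6} = - \frac{\frac{322}{9} - 6 \sqrt{10}}{6} = - \frac{161}{27} + \sqrt{10} \approx -2.8007$)
$- 163 E = - 163 \left(- \frac{161}{27} + \sqrt{10}\right) = \frac{26243}{27} - 163 \sqrt{10}$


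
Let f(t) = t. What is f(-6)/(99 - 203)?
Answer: 3/52 ≈ 0.057692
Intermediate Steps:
f(-6)/(99 - 203) = -6/(99 - 203) = -6/(-104) = -6*(-1/104) = 3/52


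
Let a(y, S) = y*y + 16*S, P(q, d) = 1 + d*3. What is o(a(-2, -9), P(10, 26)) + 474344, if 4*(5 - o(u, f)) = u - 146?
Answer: 948841/2 ≈ 4.7442e+5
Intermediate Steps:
P(q, d) = 1 + 3*d
a(y, S) = y² + 16*S
o(u, f) = 83/2 - u/4 (o(u, f) = 5 - (u - 146)/4 = 5 - (-146 + u)/4 = 5 + (73/2 - u/4) = 83/2 - u/4)
o(a(-2, -9), P(10, 26)) + 474344 = (83/2 - ((-2)² + 16*(-9))/4) + 474344 = (83/2 - (4 - 144)/4) + 474344 = (83/2 - ¼*(-140)) + 474344 = (83/2 + 35) + 474344 = 153/2 + 474344 = 948841/2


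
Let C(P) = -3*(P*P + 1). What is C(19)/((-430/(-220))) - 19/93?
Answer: -2222773/3999 ≈ -555.83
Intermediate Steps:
C(P) = -3 - 3*P² (C(P) = -3*(P² + 1) = -3*(1 + P²) = -3 - 3*P²)
C(19)/((-430/(-220))) - 19/93 = (-3 - 3*19²)/((-430/(-220))) - 19/93 = (-3 - 3*361)/((-430*(-1/220))) - 19*1/93 = (-3 - 1083)/(43/22) - 19/93 = -1086*22/43 - 19/93 = -23892/43 - 19/93 = -2222773/3999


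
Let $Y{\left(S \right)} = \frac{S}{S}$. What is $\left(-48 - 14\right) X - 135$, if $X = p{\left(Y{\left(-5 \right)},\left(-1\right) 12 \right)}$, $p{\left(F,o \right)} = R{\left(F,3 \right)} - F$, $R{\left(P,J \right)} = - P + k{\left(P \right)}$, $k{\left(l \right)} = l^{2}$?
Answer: $-73$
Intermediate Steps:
$R{\left(P,J \right)} = P^{2} - P$ ($R{\left(P,J \right)} = - P + P^{2} = P^{2} - P$)
$Y{\left(S \right)} = 1$
$p{\left(F,o \right)} = - F + F \left(-1 + F\right)$ ($p{\left(F,o \right)} = F \left(-1 + F\right) - F = - F + F \left(-1 + F\right)$)
$X = -1$ ($X = 1 \left(-2 + 1\right) = 1 \left(-1\right) = -1$)
$\left(-48 - 14\right) X - 135 = \left(-48 - 14\right) \left(-1\right) - 135 = \left(-62\right) \left(-1\right) - 135 = 62 - 135 = -73$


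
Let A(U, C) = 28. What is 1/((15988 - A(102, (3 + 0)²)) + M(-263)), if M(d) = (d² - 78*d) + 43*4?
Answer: 1/105815 ≈ 9.4505e-6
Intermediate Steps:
M(d) = 172 + d² - 78*d (M(d) = (d² - 78*d) + 172 = 172 + d² - 78*d)
1/((15988 - A(102, (3 + 0)²)) + M(-263)) = 1/((15988 - 1*28) + (172 + (-263)² - 78*(-263))) = 1/((15988 - 28) + (172 + 69169 + 20514)) = 1/(15960 + 89855) = 1/105815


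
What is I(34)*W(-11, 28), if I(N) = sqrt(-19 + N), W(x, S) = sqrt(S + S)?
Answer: 2*sqrt(210) ≈ 28.983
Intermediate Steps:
W(x, S) = sqrt(2)*sqrt(S) (W(x, S) = sqrt(2*S) = sqrt(2)*sqrt(S))
I(34)*W(-11, 28) = sqrt(-19 + 34)*(sqrt(2)*sqrt(28)) = sqrt(15)*(sqrt(2)*(2*sqrt(7))) = sqrt(15)*(2*sqrt(14)) = 2*sqrt(210)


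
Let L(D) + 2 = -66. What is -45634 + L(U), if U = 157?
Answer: -45702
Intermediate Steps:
L(D) = -68 (L(D) = -2 - 66 = -68)
-45634 + L(U) = -45634 - 68 = -45702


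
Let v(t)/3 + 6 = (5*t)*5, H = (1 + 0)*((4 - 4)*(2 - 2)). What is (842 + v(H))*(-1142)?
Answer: -941008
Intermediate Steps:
H = 0 (H = 1*(0*0) = 1*0 = 0)
v(t) = -18 + 75*t (v(t) = -18 + 3*((5*t)*5) = -18 + 3*(25*t) = -18 + 75*t)
(842 + v(H))*(-1142) = (842 + (-18 + 75*0))*(-1142) = (842 + (-18 + 0))*(-1142) = (842 - 18)*(-1142) = 824*(-1142) = -941008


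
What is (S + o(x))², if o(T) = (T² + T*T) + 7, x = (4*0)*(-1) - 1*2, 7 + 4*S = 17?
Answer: 1225/4 ≈ 306.25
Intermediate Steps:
S = 5/2 (S = -7/4 + (¼)*17 = -7/4 + 17/4 = 5/2 ≈ 2.5000)
x = -2 (x = 0*(-1) - 2 = 0 - 2 = -2)
o(T) = 7 + 2*T² (o(T) = (T² + T²) + 7 = 2*T² + 7 = 7 + 2*T²)
(S + o(x))² = (5/2 + (7 + 2*(-2)²))² = (5/2 + (7 + 2*4))² = (5/2 + (7 + 8))² = (5/2 + 15)² = (35/2)² = 1225/4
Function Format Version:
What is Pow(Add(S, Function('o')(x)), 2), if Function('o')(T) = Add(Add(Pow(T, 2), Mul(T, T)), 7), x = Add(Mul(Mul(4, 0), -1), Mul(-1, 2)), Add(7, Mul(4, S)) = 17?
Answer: Rational(1225, 4) ≈ 306.25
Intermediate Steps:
S = Rational(5, 2) (S = Add(Rational(-7, 4), Mul(Rational(1, 4), 17)) = Add(Rational(-7, 4), Rational(17, 4)) = Rational(5, 2) ≈ 2.5000)
x = -2 (x = Add(Mul(0, -1), -2) = Add(0, -2) = -2)
Function('o')(T) = Add(7, Mul(2, Pow(T, 2))) (Function('o')(T) = Add(Add(Pow(T, 2), Pow(T, 2)), 7) = Add(Mul(2, Pow(T, 2)), 7) = Add(7, Mul(2, Pow(T, 2))))
Pow(Add(S, Function('o')(x)), 2) = Pow(Add(Rational(5, 2), Add(7, Mul(2, Pow(-2, 2)))), 2) = Pow(Add(Rational(5, 2), Add(7, Mul(2, 4))), 2) = Pow(Add(Rational(5, 2), Add(7, 8)), 2) = Pow(Add(Rational(5, 2), 15), 2) = Pow(Rational(35, 2), 2) = Rational(1225, 4)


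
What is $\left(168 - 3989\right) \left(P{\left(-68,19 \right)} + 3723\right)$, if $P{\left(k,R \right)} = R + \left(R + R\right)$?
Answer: $-14443380$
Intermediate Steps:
$P{\left(k,R \right)} = 3 R$ ($P{\left(k,R \right)} = R + 2 R = 3 R$)
$\left(168 - 3989\right) \left(P{\left(-68,19 \right)} + 3723\right) = \left(168 - 3989\right) \left(3 \cdot 19 + 3723\right) = - 3821 \left(57 + 3723\right) = \left(-3821\right) 3780 = -14443380$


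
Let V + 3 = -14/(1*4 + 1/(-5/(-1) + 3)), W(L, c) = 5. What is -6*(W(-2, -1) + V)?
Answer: 92/11 ≈ 8.3636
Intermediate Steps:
V = -211/33 (V = -3 - 14/(1*4 + 1/(-5/(-1) + 3)) = -3 - 14/(4 + 1/(-5*(-1) + 3)) = -3 - 14/(4 + 1/(5 + 3)) = -3 - 14/(4 + 1/8) = -3 - 14/(4 + 1*(⅛)) = -3 - 14/(4 + ⅛) = -3 - 14/33/8 = -3 - 14*8/33 = -3 - 112/33 = -211/33 ≈ -6.3939)
-6*(W(-2, -1) + V) = -6*(5 - 211/33) = -6*(-46/33) = 92/11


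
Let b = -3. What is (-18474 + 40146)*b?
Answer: -65016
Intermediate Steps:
(-18474 + 40146)*b = (-18474 + 40146)*(-3) = 21672*(-3) = -65016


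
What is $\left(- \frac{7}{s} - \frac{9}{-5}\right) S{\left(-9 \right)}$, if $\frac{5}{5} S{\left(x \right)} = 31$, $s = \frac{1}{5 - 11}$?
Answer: $\frac{6789}{5} \approx 1357.8$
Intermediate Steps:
$s = - \frac{1}{6}$ ($s = \frac{1}{-6} = - \frac{1}{6} \approx -0.16667$)
$S{\left(x \right)} = 31$
$\left(- \frac{7}{s} - \frac{9}{-5}\right) S{\left(-9 \right)} = \left(- \frac{7}{- \frac{1}{6}} - \frac{9}{-5}\right) 31 = \left(\left(-7\right) \left(-6\right) - - \frac{9}{5}\right) 31 = \left(42 + \frac{9}{5}\right) 31 = \frac{219}{5} \cdot 31 = \frac{6789}{5}$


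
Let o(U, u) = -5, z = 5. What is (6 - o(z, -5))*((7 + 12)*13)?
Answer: 2717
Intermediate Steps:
(6 - o(z, -5))*((7 + 12)*13) = (6 - 1*(-5))*((7 + 12)*13) = (6 + 5)*(19*13) = 11*247 = 2717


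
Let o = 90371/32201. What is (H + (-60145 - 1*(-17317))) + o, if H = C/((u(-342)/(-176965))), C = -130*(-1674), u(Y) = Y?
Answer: 68868058809767/611819 ≈ 1.1256e+8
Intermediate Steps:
C = 217620
o = 90371/32201 (o = 90371*(1/32201) = 90371/32201 ≈ 2.8065)
H = 2139506850/19 (H = 217620/((-342/(-176965))) = 217620/((-342*(-1/176965))) = 217620/(342/176965) = 217620*(176965/342) = 2139506850/19 ≈ 1.1261e+8)
(H + (-60145 - 1*(-17317))) + o = (2139506850/19 + (-60145 - 1*(-17317))) + 90371/32201 = (2139506850/19 + (-60145 + 17317)) + 90371/32201 = (2139506850/19 - 42828) + 90371/32201 = 2138693118/19 + 90371/32201 = 68868058809767/611819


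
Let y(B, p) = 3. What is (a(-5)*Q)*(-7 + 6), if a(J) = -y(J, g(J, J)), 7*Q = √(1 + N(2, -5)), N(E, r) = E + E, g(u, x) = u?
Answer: 3*√5/7 ≈ 0.95831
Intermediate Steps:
N(E, r) = 2*E
Q = √5/7 (Q = √(1 + 2*2)/7 = √(1 + 4)/7 = √5/7 ≈ 0.31944)
a(J) = -3 (a(J) = -1*3 = -3)
(a(-5)*Q)*(-7 + 6) = (-3*√5/7)*(-7 + 6) = -3*√5/7*(-1) = 3*√5/7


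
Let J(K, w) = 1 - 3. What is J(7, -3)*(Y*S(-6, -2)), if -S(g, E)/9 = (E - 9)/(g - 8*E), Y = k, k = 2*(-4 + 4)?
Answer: 0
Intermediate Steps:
k = 0 (k = 2*0 = 0)
Y = 0
J(K, w) = -2
S(g, E) = -9*(-9 + E)/(g - 8*E) (S(g, E) = -9*(E - 9)/(g - 8*E) = -9*(-9 + E)/(g - 8*E))
J(7, -3)*(Y*S(-6, -2)) = -0*9*(-9 - 2)/(-1*(-6) + 8*(-2)) = -0*9*(-11)/(6 - 16) = -0*9*(-11)/(-10) = -0*9*(-⅒)*(-11) = -0*99/10 = -2*0 = 0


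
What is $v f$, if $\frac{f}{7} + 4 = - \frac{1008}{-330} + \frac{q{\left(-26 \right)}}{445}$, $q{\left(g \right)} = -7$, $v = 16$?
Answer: $- \frac{105392}{979} \approx -107.65$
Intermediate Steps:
$f = - \frac{6587}{979}$ ($f = -28 + 7 \left(- \frac{1008}{-330} - \frac{7}{445}\right) = -28 + 7 \left(\left(-1008\right) \left(- \frac{1}{330}\right) - \frac{7}{445}\right) = -28 + 7 \left(\frac{168}{55} - \frac{7}{445}\right) = -28 + 7 \cdot \frac{2975}{979} = -28 + \frac{20825}{979} = - \frac{6587}{979} \approx -6.7283$)
$v f = 16 \left(- \frac{6587}{979}\right) = - \frac{105392}{979}$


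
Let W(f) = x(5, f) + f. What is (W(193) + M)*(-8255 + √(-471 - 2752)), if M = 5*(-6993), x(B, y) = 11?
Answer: 286952055 - 34761*I*√3223 ≈ 2.8695e+8 - 1.9734e+6*I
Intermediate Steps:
M = -34965
W(f) = 11 + f
(W(193) + M)*(-8255 + √(-471 - 2752)) = ((11 + 193) - 34965)*(-8255 + √(-471 - 2752)) = (204 - 34965)*(-8255 + √(-3223)) = -34761*(-8255 + I*√3223) = 286952055 - 34761*I*√3223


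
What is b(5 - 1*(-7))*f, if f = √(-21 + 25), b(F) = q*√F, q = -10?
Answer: -40*√3 ≈ -69.282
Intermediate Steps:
b(F) = -10*√F
f = 2 (f = √4 = 2)
b(5 - 1*(-7))*f = -10*√(5 - 1*(-7))*2 = -10*√(5 + 7)*2 = -20*√3*2 = -40*√3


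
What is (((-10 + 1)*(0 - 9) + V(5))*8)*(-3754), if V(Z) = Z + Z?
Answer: -2732912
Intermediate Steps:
V(Z) = 2*Z
(((-10 + 1)*(0 - 9) + V(5))*8)*(-3754) = (((-10 + 1)*(0 - 9) + 2*5)*8)*(-3754) = ((-9*(-9) + 10)*8)*(-3754) = ((81 + 10)*8)*(-3754) = (91*8)*(-3754) = 728*(-3754) = -2732912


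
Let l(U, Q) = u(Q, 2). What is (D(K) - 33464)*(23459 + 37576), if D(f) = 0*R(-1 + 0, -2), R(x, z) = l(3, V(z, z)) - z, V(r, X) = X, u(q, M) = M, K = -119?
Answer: -2042475240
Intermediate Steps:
l(U, Q) = 2
R(x, z) = 2 - z
D(f) = 0 (D(f) = 0*(2 - 1*(-2)) = 0*(2 + 2) = 0*4 = 0)
(D(K) - 33464)*(23459 + 37576) = (0 - 33464)*(23459 + 37576) = -33464*61035 = -2042475240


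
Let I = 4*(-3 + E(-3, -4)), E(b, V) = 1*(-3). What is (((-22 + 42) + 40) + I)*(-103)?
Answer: -3708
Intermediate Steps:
E(b, V) = -3
I = -24 (I = 4*(-3 - 3) = 4*(-6) = -24)
(((-22 + 42) + 40) + I)*(-103) = (((-22 + 42) + 40) - 24)*(-103) = ((20 + 40) - 24)*(-103) = (60 - 24)*(-103) = 36*(-103) = -3708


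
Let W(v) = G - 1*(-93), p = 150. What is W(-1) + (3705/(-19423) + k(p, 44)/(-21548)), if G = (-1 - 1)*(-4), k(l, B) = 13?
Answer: 42191119365/418526804 ≈ 100.81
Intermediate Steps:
G = 8 (G = -2*(-4) = 8)
W(v) = 101 (W(v) = 8 - 1*(-93) = 8 + 93 = 101)
W(-1) + (3705/(-19423) + k(p, 44)/(-21548)) = 101 + (3705/(-19423) + 13/(-21548)) = 101 + (3705*(-1/19423) + 13*(-1/21548)) = 101 + (-3705/19423 - 13/21548) = 101 - 80087839/418526804 = 42191119365/418526804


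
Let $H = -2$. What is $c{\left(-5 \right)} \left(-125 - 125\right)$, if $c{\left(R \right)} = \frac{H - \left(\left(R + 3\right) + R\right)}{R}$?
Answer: $250$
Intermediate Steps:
$c{\left(R \right)} = \frac{-5 - 2 R}{R}$ ($c{\left(R \right)} = \frac{-2 - \left(\left(R + 3\right) + R\right)}{R} = \frac{-2 - \left(\left(3 + R\right) + R\right)}{R} = \frac{-2 - \left(3 + 2 R\right)}{R} = \frac{-5 - 2 R}{R}$)
$c{\left(-5 \right)} \left(-125 - 125\right) = \left(-2 - \frac{5}{-5}\right) \left(-125 - 125\right) = \left(-2 - -1\right) \left(-250\right) = \left(-2 + 1\right) \left(-250\right) = \left(-1\right) \left(-250\right) = 250$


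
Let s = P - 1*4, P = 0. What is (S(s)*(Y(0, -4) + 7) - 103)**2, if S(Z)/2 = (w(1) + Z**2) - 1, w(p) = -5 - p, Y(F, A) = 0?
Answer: 529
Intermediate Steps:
s = -4 (s = 0 - 1*4 = 0 - 4 = -4)
S(Z) = -14 + 2*Z**2 (S(Z) = 2*(((-5 - 1*1) + Z**2) - 1) = 2*(((-5 - 1) + Z**2) - 1) = 2*((-6 + Z**2) - 1) = 2*(-7 + Z**2) = -14 + 2*Z**2)
(S(s)*(Y(0, -4) + 7) - 103)**2 = ((-14 + 2*(-4)**2)*(0 + 7) - 103)**2 = ((-14 + 2*16)*7 - 103)**2 = ((-14 + 32)*7 - 103)**2 = (18*7 - 103)**2 = (126 - 103)**2 = 23**2 = 529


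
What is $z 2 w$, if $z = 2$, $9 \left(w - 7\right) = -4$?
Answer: $\frac{236}{9} \approx 26.222$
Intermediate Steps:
$w = \frac{59}{9}$ ($w = 7 + \frac{1}{9} \left(-4\right) = 7 - \frac{4}{9} = \frac{59}{9} \approx 6.5556$)
$z 2 w = 2 \cdot 2 \cdot \frac{59}{9} = 4 \cdot \frac{59}{9} = \frac{236}{9}$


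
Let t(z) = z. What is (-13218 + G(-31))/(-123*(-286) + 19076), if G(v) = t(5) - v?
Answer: -6591/27127 ≈ -0.24297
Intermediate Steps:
G(v) = 5 - v
(-13218 + G(-31))/(-123*(-286) + 19076) = (-13218 + (5 - 1*(-31)))/(-123*(-286) + 19076) = (-13218 + (5 + 31))/(35178 + 19076) = (-13218 + 36)/54254 = -13182*1/54254 = -6591/27127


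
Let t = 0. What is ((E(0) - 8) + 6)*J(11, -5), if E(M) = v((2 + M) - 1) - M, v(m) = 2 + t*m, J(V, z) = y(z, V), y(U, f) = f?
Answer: 0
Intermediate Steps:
J(V, z) = V
v(m) = 2 (v(m) = 2 + 0*m = 2 + 0 = 2)
E(M) = 2 - M
((E(0) - 8) + 6)*J(11, -5) = (((2 - 1*0) - 8) + 6)*11 = (((2 + 0) - 8) + 6)*11 = ((2 - 8) + 6)*11 = (-6 + 6)*11 = 0*11 = 0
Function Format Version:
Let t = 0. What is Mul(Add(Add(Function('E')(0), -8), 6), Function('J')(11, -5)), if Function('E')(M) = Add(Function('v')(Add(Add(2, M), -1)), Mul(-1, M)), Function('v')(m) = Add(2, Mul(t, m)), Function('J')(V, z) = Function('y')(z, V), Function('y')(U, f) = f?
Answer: 0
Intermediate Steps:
Function('J')(V, z) = V
Function('v')(m) = 2 (Function('v')(m) = Add(2, Mul(0, m)) = Add(2, 0) = 2)
Function('E')(M) = Add(2, Mul(-1, M))
Mul(Add(Add(Function('E')(0), -8), 6), Function('J')(11, -5)) = Mul(Add(Add(Add(2, Mul(-1, 0)), -8), 6), 11) = Mul(Add(Add(Add(2, 0), -8), 6), 11) = Mul(Add(Add(2, -8), 6), 11) = Mul(Add(-6, 6), 11) = Mul(0, 11) = 0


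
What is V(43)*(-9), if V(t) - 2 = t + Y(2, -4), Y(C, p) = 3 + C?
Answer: -450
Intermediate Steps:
V(t) = 7 + t (V(t) = 2 + (t + (3 + 2)) = 2 + (t + 5) = 2 + (5 + t) = 7 + t)
V(43)*(-9) = (7 + 43)*(-9) = 50*(-9) = -450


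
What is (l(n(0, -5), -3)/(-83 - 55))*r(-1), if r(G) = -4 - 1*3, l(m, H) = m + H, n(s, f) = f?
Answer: -28/69 ≈ -0.40580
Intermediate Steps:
l(m, H) = H + m
r(G) = -7 (r(G) = -4 - 3 = -7)
(l(n(0, -5), -3)/(-83 - 55))*r(-1) = ((-3 - 5)/(-83 - 55))*(-7) = (-8/(-138))*(-7) = -1/138*(-8)*(-7) = (4/69)*(-7) = -28/69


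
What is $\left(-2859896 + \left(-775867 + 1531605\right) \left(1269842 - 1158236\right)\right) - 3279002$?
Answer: $84338756330$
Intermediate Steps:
$\left(-2859896 + \left(-775867 + 1531605\right) \left(1269842 - 1158236\right)\right) - 3279002 = \left(-2859896 + 755738 \cdot 111606\right) - 3279002 = \left(-2859896 + 84344895228\right) - 3279002 = 84342035332 - 3279002 = 84338756330$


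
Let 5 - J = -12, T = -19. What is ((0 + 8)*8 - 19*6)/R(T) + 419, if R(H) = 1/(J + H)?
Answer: 519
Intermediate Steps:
J = 17 (J = 5 - 1*(-12) = 5 + 12 = 17)
R(H) = 1/(17 + H)
((0 + 8)*8 - 19*6)/R(T) + 419 = ((0 + 8)*8 - 19*6)/(1/(17 - 19)) + 419 = (8*8 - 1*114)/(1/(-2)) + 419 = (64 - 114)/(-½) + 419 = -50*(-2) + 419 = 100 + 419 = 519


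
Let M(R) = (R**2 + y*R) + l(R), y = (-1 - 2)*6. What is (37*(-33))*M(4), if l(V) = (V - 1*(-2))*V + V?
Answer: 34188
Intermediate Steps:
l(V) = V + V*(2 + V) (l(V) = (V + 2)*V + V = (2 + V)*V + V = V*(2 + V) + V = V + V*(2 + V))
y = -18 (y = -3*6 = -18)
M(R) = R**2 - 18*R + R*(3 + R) (M(R) = (R**2 - 18*R) + R*(3 + R) = R**2 - 18*R + R*(3 + R))
(37*(-33))*M(4) = (37*(-33))*(4*(-15 + 2*4)) = -4884*(-15 + 8) = -4884*(-7) = -1221*(-28) = 34188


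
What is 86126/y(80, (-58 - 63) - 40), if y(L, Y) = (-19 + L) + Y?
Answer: -43063/50 ≈ -861.26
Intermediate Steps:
y(L, Y) = -19 + L + Y
86126/y(80, (-58 - 63) - 40) = 86126/(-19 + 80 + ((-58 - 63) - 40)) = 86126/(-19 + 80 + (-121 - 40)) = 86126/(-19 + 80 - 161) = 86126/(-100) = 86126*(-1/100) = -43063/50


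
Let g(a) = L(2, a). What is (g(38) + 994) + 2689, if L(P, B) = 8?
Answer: 3691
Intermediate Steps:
g(a) = 8
(g(38) + 994) + 2689 = (8 + 994) + 2689 = 1002 + 2689 = 3691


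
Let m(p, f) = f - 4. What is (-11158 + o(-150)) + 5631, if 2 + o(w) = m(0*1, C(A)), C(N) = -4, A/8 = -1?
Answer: -5537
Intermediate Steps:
A = -8 (A = 8*(-1) = -8)
m(p, f) = -4 + f
o(w) = -10 (o(w) = -2 + (-4 - 4) = -2 - 8 = -10)
(-11158 + o(-150)) + 5631 = (-11158 - 10) + 5631 = -11168 + 5631 = -5537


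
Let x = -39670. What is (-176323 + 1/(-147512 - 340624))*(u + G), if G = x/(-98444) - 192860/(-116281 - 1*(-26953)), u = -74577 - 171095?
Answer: 11621383058149995206626601/268285819123872 ≈ 4.3317e+10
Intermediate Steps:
u = -245672
G = 1408096975/549612852 (G = -39670/(-98444) - 192860/(-116281 - 1*(-26953)) = -39670*(-1/98444) - 192860/(-116281 + 26953) = 19835/49222 - 192860/(-89328) = 19835/49222 - 192860*(-1/89328) = 19835/49222 + 48215/22332 = 1408096975/549612852 ≈ 2.5620)
(-176323 + 1/(-147512 - 340624))*(u + G) = (-176323 + 1/(-147512 - 340624))*(-245672 + 1408096975/549612852) = (-176323 + 1/(-488136))*(-135023080479569/549612852) = (-176323 - 1/488136)*(-135023080479569/549612852) = -86069603929/488136*(-135023080479569/549612852) = 11621383058149995206626601/268285819123872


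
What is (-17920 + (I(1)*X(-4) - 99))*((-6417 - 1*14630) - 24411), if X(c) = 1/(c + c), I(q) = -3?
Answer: 3276362621/4 ≈ 8.1909e+8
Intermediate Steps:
X(c) = 1/(2*c)
(-17920 + (I(1)*X(-4) - 99))*((-6417 - 1*14630) - 24411) = (-17920 + (-3/(2*(-4)) - 99))*((-6417 - 1*14630) - 24411) = (-17920 + (-3*(-1)/(2*4) - 99))*((-6417 - 14630) - 24411) = (-17920 + (-3*(-⅛) - 99))*(-21047 - 24411) = (-17920 + (3/8 - 99))*(-45458) = (-17920 - 789/8)*(-45458) = -144149/8*(-45458) = 3276362621/4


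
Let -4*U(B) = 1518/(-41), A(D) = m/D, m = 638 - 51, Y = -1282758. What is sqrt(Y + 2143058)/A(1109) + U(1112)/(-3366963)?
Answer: -253/92030322 + 11090*sqrt(8603)/587 ≈ 1752.3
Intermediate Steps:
m = 587
A(D) = 587/D
U(B) = 759/82 (U(B) = -759/(2*(-41)) = -759*(-1)/(2*41) = -1/4*(-1518/41) = 759/82)
sqrt(Y + 2143058)/A(1109) + U(1112)/(-3366963) = sqrt(-1282758 + 2143058)/((587/1109)) + (759/82)/(-3366963) = sqrt(860300)/((587*(1/1109))) + (759/82)*(-1/3366963) = (10*sqrt(8603))/(587/1109) - 253/92030322 = (10*sqrt(8603))*(1109/587) - 253/92030322 = 11090*sqrt(8603)/587 - 253/92030322 = -253/92030322 + 11090*sqrt(8603)/587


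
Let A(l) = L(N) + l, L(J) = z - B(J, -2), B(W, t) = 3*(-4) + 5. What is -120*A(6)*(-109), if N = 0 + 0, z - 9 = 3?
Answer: 327000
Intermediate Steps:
z = 12 (z = 9 + 3 = 12)
B(W, t) = -7 (B(W, t) = -12 + 5 = -7)
N = 0
L(J) = 19 (L(J) = 12 - 1*(-7) = 12 + 7 = 19)
A(l) = 19 + l
-120*A(6)*(-109) = -120*(19 + 6)*(-109) = -120*25*(-109) = -3000*(-109) = 327000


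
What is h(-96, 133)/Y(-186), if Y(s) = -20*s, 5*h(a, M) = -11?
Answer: -11/18600 ≈ -0.00059140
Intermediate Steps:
h(a, M) = -11/5 (h(a, M) = (1/5)*(-11) = -11/5)
h(-96, 133)/Y(-186) = -11/(5*((-20*(-186)))) = -11/5/3720 = -11/5*1/3720 = -11/18600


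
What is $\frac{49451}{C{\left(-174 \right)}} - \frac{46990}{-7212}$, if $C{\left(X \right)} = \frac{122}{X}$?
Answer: $- \frac{15512433427}{219966} \approx -70522.0$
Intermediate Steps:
$\frac{49451}{C{\left(-174 \right)}} - \frac{46990}{-7212} = \frac{49451}{122 \frac{1}{-174}} - \frac{46990}{-7212} = \frac{49451}{122 \left(- \frac{1}{174}\right)} - - \frac{23495}{3606} = \frac{49451}{- \frac{61}{87}} + \frac{23495}{3606} = 49451 \left(- \frac{87}{61}\right) + \frac{23495}{3606} = - \frac{4302237}{61} + \frac{23495}{3606} = - \frac{15512433427}{219966}$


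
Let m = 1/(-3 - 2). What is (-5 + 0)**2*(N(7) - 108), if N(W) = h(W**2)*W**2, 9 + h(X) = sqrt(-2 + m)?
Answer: -13725 + 245*I*sqrt(55) ≈ -13725.0 + 1817.0*I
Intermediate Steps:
m = -1/5 (m = 1/(-5) = -1/5 ≈ -0.20000)
h(X) = -9 + I*sqrt(55)/5 (h(X) = -9 + sqrt(-2 - 1/5) = -9 + sqrt(-11/5) = -9 + I*sqrt(55)/5)
N(W) = W**2*(-9 + I*sqrt(55)/5) (N(W) = (-9 + I*sqrt(55)/5)*W**2 = W**2*(-9 + I*sqrt(55)/5))
(-5 + 0)**2*(N(7) - 108) = (-5 + 0)**2*((1/5)*7**2*(-45 + I*sqrt(55)) - 108) = (-5)**2*((1/5)*49*(-45 + I*sqrt(55)) - 108) = 25*((-441 + 49*I*sqrt(55)/5) - 108) = 25*(-549 + 49*I*sqrt(55)/5) = -13725 + 245*I*sqrt(55)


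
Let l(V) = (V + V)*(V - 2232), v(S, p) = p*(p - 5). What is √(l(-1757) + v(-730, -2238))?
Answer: 2*√4759295 ≈ 4363.2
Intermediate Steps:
v(S, p) = p*(-5 + p)
l(V) = 2*V*(-2232 + V) (l(V) = (2*V)*(-2232 + V) = 2*V*(-2232 + V))
√(l(-1757) + v(-730, -2238)) = √(2*(-1757)*(-2232 - 1757) - 2238*(-5 - 2238)) = √(2*(-1757)*(-3989) - 2238*(-2243)) = √(14017346 + 5019834) = √19037180 = 2*√4759295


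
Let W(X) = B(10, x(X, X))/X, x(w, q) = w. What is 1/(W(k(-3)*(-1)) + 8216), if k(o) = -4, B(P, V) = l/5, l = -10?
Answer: 2/16431 ≈ 0.00012172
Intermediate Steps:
B(P, V) = -2 (B(P, V) = -10/5 = -10*⅕ = -2)
W(X) = -2/X
1/(W(k(-3)*(-1)) + 8216) = 1/(-2/((-4*(-1))) + 8216) = 1/(-2/4 + 8216) = 1/(-2*¼ + 8216) = 1/(-½ + 8216) = 1/(16431/2) = 2/16431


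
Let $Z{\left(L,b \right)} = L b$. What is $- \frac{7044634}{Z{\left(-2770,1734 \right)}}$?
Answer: $\frac{3522317}{2401590} \approx 1.4667$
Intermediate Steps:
$- \frac{7044634}{Z{\left(-2770,1734 \right)}} = - \frac{7044634}{\left(-2770\right) 1734} = - \frac{7044634}{-4803180} = \left(-7044634\right) \left(- \frac{1}{4803180}\right) = \frac{3522317}{2401590}$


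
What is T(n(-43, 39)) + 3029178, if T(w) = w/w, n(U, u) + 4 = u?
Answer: 3029179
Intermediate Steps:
n(U, u) = -4 + u
T(w) = 1
T(n(-43, 39)) + 3029178 = 1 + 3029178 = 3029179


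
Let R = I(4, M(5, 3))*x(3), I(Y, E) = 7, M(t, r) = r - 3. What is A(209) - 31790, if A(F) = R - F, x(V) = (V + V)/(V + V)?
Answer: -31992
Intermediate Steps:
x(V) = 1 (x(V) = (2*V)/((2*V)) = (2*V)*(1/(2*V)) = 1)
M(t, r) = -3 + r
R = 7 (R = 7*1 = 7)
A(F) = 7 - F
A(209) - 31790 = (7 - 1*209) - 31790 = (7 - 209) - 31790 = -202 - 31790 = -31992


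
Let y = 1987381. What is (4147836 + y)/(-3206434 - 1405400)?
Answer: -6135217/4611834 ≈ -1.3303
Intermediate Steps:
(4147836 + y)/(-3206434 - 1405400) = (4147836 + 1987381)/(-3206434 - 1405400) = 6135217/(-4611834) = 6135217*(-1/4611834) = -6135217/4611834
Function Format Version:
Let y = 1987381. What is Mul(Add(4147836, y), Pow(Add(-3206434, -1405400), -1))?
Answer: Rational(-6135217, 4611834) ≈ -1.3303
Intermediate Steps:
Mul(Add(4147836, y), Pow(Add(-3206434, -1405400), -1)) = Mul(Add(4147836, 1987381), Pow(Add(-3206434, -1405400), -1)) = Mul(6135217, Pow(-4611834, -1)) = Mul(6135217, Rational(-1, 4611834)) = Rational(-6135217, 4611834)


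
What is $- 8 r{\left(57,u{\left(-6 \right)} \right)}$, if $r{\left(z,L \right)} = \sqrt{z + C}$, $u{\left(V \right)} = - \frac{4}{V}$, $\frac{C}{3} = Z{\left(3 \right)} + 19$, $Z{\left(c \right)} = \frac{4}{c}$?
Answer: $- 8 \sqrt{118} \approx -86.902$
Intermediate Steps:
$C = 61$ ($C = 3 \left(\frac{4}{3} + 19\right) = 3 \cdot \frac{61}{3} = 61$)
$r{\left(z,L \right)} = \sqrt{61 + z}$ ($r{\left(z,L \right)} = \sqrt{z + 61} = \sqrt{61 + z}$)
$- 8 r{\left(57,u{\left(-6 \right)} \right)} = - 8 \sqrt{61 + 57} = - 8 \sqrt{118}$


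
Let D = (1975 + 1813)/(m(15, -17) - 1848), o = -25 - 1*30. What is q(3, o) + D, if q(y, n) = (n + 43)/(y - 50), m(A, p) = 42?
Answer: -78182/42441 ≈ -1.8421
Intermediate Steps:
o = -55 (o = -25 - 30 = -55)
q(y, n) = (43 + n)/(-50 + y)
D = -1894/903 (D = (1975 + 1813)/(42 - 1848) = 3788/(-1806) = 3788*(-1/1806) = -1894/903 ≈ -2.0975)
q(3, o) + D = (43 - 55)/(-50 + 3) - 1894/903 = -12/(-47) - 1894/903 = -1/47*(-12) - 1894/903 = 12/47 - 1894/903 = -78182/42441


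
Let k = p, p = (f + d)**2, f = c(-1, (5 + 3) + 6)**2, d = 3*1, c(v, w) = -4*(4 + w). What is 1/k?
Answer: 1/26904969 ≈ 3.7168e-8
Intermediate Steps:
c(v, w) = -16 - 4*w
d = 3
f = 5184 (f = (-16 - 4*((5 + 3) + 6))**2 = (-16 - 4*(8 + 6))**2 = (-16 - 4*14)**2 = (-16 - 56)**2 = (-72)**2 = 5184)
p = 26904969 (p = (5184 + 3)**2 = 5187**2 = 26904969)
k = 26904969
1/k = 1/26904969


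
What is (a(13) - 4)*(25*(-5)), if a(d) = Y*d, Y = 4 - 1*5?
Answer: 2125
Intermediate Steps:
Y = -1 (Y = 4 - 5 = -1)
a(d) = -d
(a(13) - 4)*(25*(-5)) = (-1*13 - 4)*(25*(-5)) = (-13 - 4)*(-125) = -17*(-125) = 2125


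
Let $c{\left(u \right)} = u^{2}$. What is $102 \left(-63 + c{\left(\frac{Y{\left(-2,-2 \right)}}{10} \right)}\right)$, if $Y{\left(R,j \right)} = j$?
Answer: $- \frac{160548}{25} \approx -6421.9$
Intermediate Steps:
$102 \left(-63 + c{\left(\frac{Y{\left(-2,-2 \right)}}{10} \right)}\right) = 102 \left(-63 + \left(- \frac{2}{10}\right)^{2}\right) = 102 \left(-63 + \left(\left(-2\right) \frac{1}{10}\right)^{2}\right) = 102 \left(-63 + \left(- \frac{1}{5}\right)^{2}\right) = 102 \left(-63 + \frac{1}{25}\right) = 102 \left(- \frac{1574}{25}\right) = - \frac{160548}{25}$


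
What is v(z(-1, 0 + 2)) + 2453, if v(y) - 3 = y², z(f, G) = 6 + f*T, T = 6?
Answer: 2456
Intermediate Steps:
z(f, G) = 6 + 6*f (z(f, G) = 6 + f*6 = 6 + 6*f)
v(y) = 3 + y²
v(z(-1, 0 + 2)) + 2453 = (3 + (6 + 6*(-1))²) + 2453 = (3 + (6 - 6)²) + 2453 = (3 + 0²) + 2453 = (3 + 0) + 2453 = 3 + 2453 = 2456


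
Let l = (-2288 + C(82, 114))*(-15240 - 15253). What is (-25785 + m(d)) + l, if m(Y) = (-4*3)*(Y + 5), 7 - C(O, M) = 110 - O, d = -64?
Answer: 70383260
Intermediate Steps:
C(O, M) = -103 + O (C(O, M) = 7 - (110 - O) = 7 + (-110 + O) = -103 + O)
l = 70408337 (l = (-2288 + (-103 + 82))*(-15240 - 15253) = (-2288 - 21)*(-30493) = -2309*(-30493) = 70408337)
m(Y) = -60 - 12*Y (m(Y) = -12*(5 + Y) = -60 - 12*Y)
(-25785 + m(d)) + l = (-25785 + (-60 - 12*(-64))) + 70408337 = (-25785 + (-60 + 768)) + 70408337 = (-25785 + 708) + 70408337 = -25077 + 70408337 = 70383260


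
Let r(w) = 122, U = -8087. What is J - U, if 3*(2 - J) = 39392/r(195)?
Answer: 1460591/183 ≈ 7981.4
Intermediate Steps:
J = -19330/183 (J = 2 - 39392/(3*122) = 2 - 1/3*19696/61 = 2 - 19696/183 = -19330/183 ≈ -105.63)
J - U = -19330/183 - 1*(-8087) = -19330/183 + 8087 = 1460591/183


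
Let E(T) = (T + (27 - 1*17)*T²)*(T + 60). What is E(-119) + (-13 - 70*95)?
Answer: -8354632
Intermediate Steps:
E(T) = (60 + T)*(T + 10*T²) (E(T) = (T + (27 - 17)*T²)*(60 + T) = (T + 10*T²)*(60 + T) = (60 + T)*(T + 10*T²))
E(-119) + (-13 - 70*95) = -119*(60 + 10*(-119)² + 601*(-119)) + (-13 - 70*95) = -119*(60 + 10*14161 - 71519) + (-13 - 6650) = -119*(60 + 141610 - 71519) - 6663 = -119*70151 - 6663 = -8347969 - 6663 = -8354632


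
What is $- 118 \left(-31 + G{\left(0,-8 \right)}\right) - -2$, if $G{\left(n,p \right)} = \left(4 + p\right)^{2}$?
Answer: $1772$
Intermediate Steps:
$- 118 \left(-31 + G{\left(0,-8 \right)}\right) - -2 = - 118 \left(-31 + \left(4 - 8\right)^{2}\right) - -2 = - 118 \left(-31 + \left(-4\right)^{2}\right) + 2 = - 118 \left(-31 + 16\right) + 2 = \left(-118\right) \left(-15\right) + 2 = 1770 + 2 = 1772$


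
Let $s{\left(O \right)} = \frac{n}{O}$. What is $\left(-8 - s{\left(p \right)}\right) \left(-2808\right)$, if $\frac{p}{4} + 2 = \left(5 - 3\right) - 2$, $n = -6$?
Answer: $24570$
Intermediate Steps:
$p = -8$ ($p = -8 + 4 \left(\left(5 - 3\right) - 2\right) = -8 + 4 \left(2 - 2\right) = -8 + 4 \cdot 0 = -8 + 0 = -8$)
$s{\left(O \right)} = - \frac{6}{O}$
$\left(-8 - s{\left(p \right)}\right) \left(-2808\right) = \left(-8 - - \frac{6}{-8}\right) \left(-2808\right) = \left(-8 - \left(-6\right) \left(- \frac{1}{8}\right)\right) \left(-2808\right) = \left(-8 - \frac{3}{4}\right) \left(-2808\right) = \left(- \frac{35}{4}\right) \left(-2808\right) = 24570$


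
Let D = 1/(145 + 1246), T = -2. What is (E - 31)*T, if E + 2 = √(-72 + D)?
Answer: 66 - 2*I*√139310041/1391 ≈ 66.0 - 16.97*I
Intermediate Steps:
D = 1/1391 ≈ 0.00071891
E = -2 + I*√139310041/1391 (E = -2 + √(-72 + 1/1391) = -2 + √(-100151/1391) = -2 + I*√139310041/1391 ≈ -2.0 + 8.4852*I)
(E - 31)*T = ((-2 + I*√139310041/1391) - 31)*(-2) = (-33 + I*√139310041/1391)*(-2) = 66 - 2*I*√139310041/1391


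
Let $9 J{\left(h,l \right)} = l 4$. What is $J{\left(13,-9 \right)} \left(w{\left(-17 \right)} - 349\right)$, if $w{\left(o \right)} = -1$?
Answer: $1400$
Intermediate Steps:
$J{\left(h,l \right)} = \frac{4 l}{9}$ ($J{\left(h,l \right)} = \frac{l 4}{9} = \frac{4 l}{9}$)
$J{\left(13,-9 \right)} \left(w{\left(-17 \right)} - 349\right) = \frac{4}{9} \left(-9\right) \left(-1 - 349\right) = \left(-4\right) \left(-350\right) = 1400$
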